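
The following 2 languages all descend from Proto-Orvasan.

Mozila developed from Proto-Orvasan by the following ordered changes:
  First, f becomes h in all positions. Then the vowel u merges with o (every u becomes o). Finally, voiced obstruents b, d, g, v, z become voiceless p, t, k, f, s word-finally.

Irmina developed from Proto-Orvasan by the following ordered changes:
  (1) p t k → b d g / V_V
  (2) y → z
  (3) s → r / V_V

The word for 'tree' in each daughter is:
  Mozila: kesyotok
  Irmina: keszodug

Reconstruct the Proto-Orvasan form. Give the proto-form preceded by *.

Position 4: Mozila has y, Irmina has z. Mozila preserves y here (none of its changes turn any other segment into y), so the proto-segment is *y.
Position 6: Mozila has t, Irmina has d. Taking the neighbouring segments as reconstructed: Mozila t can only go back to *t; Irmina d could go back to *t or *d — the one source consistent with every daughter is *t.
Position 8: Mozila has k, Irmina has g. Taking the neighbouring segments as reconstructed: Mozila k could go back to *k or *g; Irmina g can only go back to *g — the one source consistent with every daughter is *g.
Verify the candidate proto-form against each daughter:
Mozila: *kesyotug
  kesyotug (rule 1 does not apply)
  kesyotug → kesyotog   [vowel merger]
  kesyotog → kesyotok   [final devoicing]
  giving Mozila kesyotok.
Irmina: start from *kesyotug.
  rule 1 (intervocalic voicing): kesyotug → kesyodug
  rule 2 (unconditioned shift): kesyodug → keszodug
  rule 3: no change — keszodug
  ⇒ Irmina keszodug
*kesyotug is the unique common source.

*kesyotug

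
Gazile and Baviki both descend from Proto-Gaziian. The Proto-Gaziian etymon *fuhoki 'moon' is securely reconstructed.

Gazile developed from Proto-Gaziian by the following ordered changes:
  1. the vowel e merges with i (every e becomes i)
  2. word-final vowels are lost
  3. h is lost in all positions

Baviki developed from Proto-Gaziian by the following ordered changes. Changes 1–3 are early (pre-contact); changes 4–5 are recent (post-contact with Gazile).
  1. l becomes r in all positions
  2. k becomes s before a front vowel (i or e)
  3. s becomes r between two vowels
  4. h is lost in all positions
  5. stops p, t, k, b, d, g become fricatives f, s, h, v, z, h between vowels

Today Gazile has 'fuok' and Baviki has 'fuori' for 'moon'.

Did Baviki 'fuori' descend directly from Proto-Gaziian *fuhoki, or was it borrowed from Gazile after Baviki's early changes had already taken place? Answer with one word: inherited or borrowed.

inherited

If inherited, *fuhoki would pass through all of Baviki's changes:
Baviki: start from *fuhoki.
  rule 1: no change — fuhoki
  rule 2 (palatalisation): fuhoki → fuhosi
  rule 3 (rhotacism): fuhosi → fuhori
  rule 4 (h-loss): fuhori → fuori
  rule 5: no change — fuori
  ⇒ Baviki fuori
If borrowed from Gazile 'fuok' after the early changes, it would undergo only the recent ones:
  rule 4 (h-loss): no change (fuok)
  rule 5 (intervocalic lenition): no change (fuok)
  ⇒ as a loan: fuok
Baviki 'fuori' matches the inherited outcome exactly, so it is an inherited cognate, not a loan.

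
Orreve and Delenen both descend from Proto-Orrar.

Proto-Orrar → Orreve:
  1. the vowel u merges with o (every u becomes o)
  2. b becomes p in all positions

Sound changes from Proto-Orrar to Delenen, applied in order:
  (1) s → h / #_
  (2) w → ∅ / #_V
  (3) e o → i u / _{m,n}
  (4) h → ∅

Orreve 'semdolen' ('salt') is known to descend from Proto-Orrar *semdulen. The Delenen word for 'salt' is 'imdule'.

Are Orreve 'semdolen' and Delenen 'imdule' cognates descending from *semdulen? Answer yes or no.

Derive the expected Delenen reflex of *semdulen:
Delenen: *semdulen > hemdulen > himdulin > imdulin  (by debuccalisation, pre-nasal raising, h-loss)
The regular Delenen reflex would be 'imdulin', but the attested form is 'imdule'. The correspondence is irregular, so they are not cognates (the Delenen form has a different source).

no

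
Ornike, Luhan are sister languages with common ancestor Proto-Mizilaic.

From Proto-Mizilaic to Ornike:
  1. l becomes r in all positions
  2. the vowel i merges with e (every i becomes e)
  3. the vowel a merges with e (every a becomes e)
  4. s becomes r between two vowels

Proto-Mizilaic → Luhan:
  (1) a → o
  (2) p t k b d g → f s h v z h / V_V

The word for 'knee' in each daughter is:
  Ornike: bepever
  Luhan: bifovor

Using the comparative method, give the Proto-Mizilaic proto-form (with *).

Position 3: Ornike has p, Luhan has f. Ornike preserves p here (none of its changes turn any other segment into p), so the proto-segment is *p.
Position 6: Ornike has e, Luhan has o. Taking the neighbouring segments as reconstructed: Ornike e could go back to *a or *e or *i; Luhan o could go back to *a or *o — the one source consistent with every daughter is *a.
Continuing position by position gives *bipavar; check it forward:
Ornike: *bipavar
  bipavar (rule 1 does not apply)
  bipavar → bepavar   [vowel merger]
  bepavar → bepever   [vowel merger]
  bepever (rule 4 does not apply)
  giving Ornike bepever.
Luhan: *bipavar > bipovor > bifovor  (by vowel merger, intervocalic lenition)
Only *bipavar yields all of Ornike bepever, Luhan bifovor.

*bipavar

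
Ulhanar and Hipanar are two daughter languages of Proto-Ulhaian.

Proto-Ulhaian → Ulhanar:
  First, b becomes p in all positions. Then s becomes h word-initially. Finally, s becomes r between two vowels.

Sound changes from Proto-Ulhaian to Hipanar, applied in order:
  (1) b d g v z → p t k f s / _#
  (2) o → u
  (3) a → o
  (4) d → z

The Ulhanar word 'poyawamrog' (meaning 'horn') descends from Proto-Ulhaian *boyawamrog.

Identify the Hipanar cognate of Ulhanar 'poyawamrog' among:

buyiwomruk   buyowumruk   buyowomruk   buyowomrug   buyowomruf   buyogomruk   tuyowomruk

Hipanar: *boyawamrog > boyawamrok > buyawamruk > buyowomruk  (by final devoicing, vowel merger, vowel merger)

buyowomruk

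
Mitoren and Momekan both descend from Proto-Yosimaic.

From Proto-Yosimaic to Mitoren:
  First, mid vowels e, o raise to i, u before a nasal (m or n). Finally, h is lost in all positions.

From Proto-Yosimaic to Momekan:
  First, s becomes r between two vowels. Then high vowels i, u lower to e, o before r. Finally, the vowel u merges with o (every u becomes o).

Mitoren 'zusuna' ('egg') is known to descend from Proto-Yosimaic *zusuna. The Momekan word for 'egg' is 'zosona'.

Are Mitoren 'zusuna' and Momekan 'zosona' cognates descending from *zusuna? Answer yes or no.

Derive the expected Momekan reflex of *zusuna:
Momekan: *zusuna
  zusuna → zuruna   [rhotacism]
  zuruna → zoruna   [pre-rhotic lowering]
  zoruna → zorona   [vowel merger]
  giving Momekan zorona.
The regular Momekan reflex would be 'zorona', but the attested form is 'zosona'. The correspondence is irregular, so they are not cognates (the Momekan form has a different source).

no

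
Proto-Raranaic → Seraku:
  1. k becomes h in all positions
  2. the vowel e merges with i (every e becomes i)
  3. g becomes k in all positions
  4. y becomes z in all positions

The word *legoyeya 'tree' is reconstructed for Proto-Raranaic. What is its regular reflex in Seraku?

Seraku: *legoyeya
  legoyeya (rule 1 does not apply)
  legoyeya → ligoyiya   [vowel merger]
  ligoyiya → likoyiya   [unconditioned shift]
  likoyiya → likoziza   [unconditioned shift]
  giving Seraku likoziza.

likoziza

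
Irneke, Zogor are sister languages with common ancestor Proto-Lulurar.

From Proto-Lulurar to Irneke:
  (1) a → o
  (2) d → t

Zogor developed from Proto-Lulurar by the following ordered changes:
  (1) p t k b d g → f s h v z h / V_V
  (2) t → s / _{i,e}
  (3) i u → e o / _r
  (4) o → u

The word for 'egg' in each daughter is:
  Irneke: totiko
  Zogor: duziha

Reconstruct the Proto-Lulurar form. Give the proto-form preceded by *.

Position 1: Irneke has t, Zogor has d. Zogor preserves d here (none of its changes turn any other segment into d), so the proto-segment is *d.
Position 2: Irneke has o, Zogor has u. Taking the neighbouring segments as reconstructed: Irneke o could go back to *a or *o; Zogor u could go back to *o or *u — the one source consistent with every daughter is *o.
Verify the candidate proto-form against each daughter:
Irneke: *dodika > dodiko > totiko  (by vowel merger, unconditioned shift)
Zogor: start from *dodika.
  rule 1 (intervocalic lenition): dodika → doziha
  rule 2: no change — doziha
  rule 3: no change — doziha
  rule 4 (vowel merger): doziha → duziha
  ⇒ Zogor duziha
*dodika is the unique common source.

*dodika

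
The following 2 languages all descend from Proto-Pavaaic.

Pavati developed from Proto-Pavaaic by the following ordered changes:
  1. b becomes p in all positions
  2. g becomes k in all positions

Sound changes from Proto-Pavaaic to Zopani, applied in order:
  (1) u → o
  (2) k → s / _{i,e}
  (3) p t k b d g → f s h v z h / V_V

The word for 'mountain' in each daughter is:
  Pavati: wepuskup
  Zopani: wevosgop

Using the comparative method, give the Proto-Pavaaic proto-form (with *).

*webusgup

Position 6: Pavati has k, Zopani has g. Zopani preserves g here (none of its changes turn any other segment into g), so the proto-segment is *g.
Position 4: Pavati has u, Zopani has o. Pavati preserves u here (none of its changes turn any other segment into u), so the proto-segment is *u.
Continuing position by position gives *webusgup; check it forward:
Pavati: start from *webusgup.
  rule 1 (unconditioned shift): webusgup → wepusgup
  rule 2 (unconditioned shift): wepusgup → wepuskup
  ⇒ Pavati wepuskup
Zopani: *webusgup
  webusgup → webosgop   [vowel merger]
  webosgop (rule 2 does not apply)
  webosgop → wevosgop   [intervocalic lenition]
  giving Zopani wevosgop.
Only *webusgup yields all of Pavati wepuskup, Zopani wevosgop.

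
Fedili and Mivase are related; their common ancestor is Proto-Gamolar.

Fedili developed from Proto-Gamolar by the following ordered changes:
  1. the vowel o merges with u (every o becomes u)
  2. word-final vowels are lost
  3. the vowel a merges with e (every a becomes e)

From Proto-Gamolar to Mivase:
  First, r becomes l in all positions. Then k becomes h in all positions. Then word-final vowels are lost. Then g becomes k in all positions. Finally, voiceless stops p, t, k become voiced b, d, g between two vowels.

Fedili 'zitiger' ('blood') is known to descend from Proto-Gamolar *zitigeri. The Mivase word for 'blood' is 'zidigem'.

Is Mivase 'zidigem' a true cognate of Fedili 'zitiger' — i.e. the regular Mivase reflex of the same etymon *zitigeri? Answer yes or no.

no

Derive the expected Mivase reflex of *zitigeri:
Mivase: *zitigeri
  zitigeri → zitigeli   [unconditioned shift]
  zitigeli (rule 2 does not apply)
  zitigeli → zitigel   [apocope]
  zitigel → zitikel   [unconditioned shift]
  zitikel → zidigel   [intervocalic voicing]
  giving Mivase zidigel.
The regular Mivase reflex would be 'zidigel', but the attested form is 'zidigem'. The correspondence is irregular, so they are not cognates (the Mivase form has a different source).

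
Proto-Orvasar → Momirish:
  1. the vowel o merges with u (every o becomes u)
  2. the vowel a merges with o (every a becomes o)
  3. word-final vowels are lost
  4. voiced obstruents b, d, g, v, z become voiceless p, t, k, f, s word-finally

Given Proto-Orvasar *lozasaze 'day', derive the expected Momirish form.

Momirish: *lozasaze > luzasaze > luzosoze > luzosoz > luzosos  (by vowel merger, vowel merger, apocope, final devoicing)

luzosos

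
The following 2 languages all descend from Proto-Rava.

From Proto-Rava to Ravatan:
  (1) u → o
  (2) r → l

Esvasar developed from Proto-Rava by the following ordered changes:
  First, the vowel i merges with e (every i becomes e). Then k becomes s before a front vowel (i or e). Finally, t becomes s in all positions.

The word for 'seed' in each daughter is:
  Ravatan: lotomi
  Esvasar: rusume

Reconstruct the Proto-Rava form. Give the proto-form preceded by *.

Position 6: Ravatan has i, Esvasar has e. Ravatan preserves i here (none of its changes turn any other segment into i), so the proto-segment is *i.
Position 4: Ravatan has o, Esvasar has u. Esvasar preserves u here (none of its changes turn any other segment into u), so the proto-segment is *u.
Position 1: Ravatan has l, Esvasar has r. Esvasar preserves r here (none of its changes turn any other segment into r), so the proto-segment is *r.
Verify the candidate proto-form against each daughter:
Ravatan: *rutumi
  rutumi → rotomi   [vowel merger]
  rotomi → lotomi   [unconditioned shift]
  giving Ravatan lotomi.
Esvasar: *rutumi
  rutumi → rutume   [vowel merger]
  rutume (rule 2 does not apply)
  rutume → rusume   [unconditioned shift]
  giving Esvasar rusume.
*rutumi is the unique common source.

*rutumi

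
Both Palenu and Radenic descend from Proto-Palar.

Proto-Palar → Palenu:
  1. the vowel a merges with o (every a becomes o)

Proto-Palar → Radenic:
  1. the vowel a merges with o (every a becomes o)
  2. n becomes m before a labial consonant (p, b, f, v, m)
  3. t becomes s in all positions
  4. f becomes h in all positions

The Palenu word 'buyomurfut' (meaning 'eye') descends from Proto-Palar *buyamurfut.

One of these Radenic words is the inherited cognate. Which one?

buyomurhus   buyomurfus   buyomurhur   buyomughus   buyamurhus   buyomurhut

buyomurhus

Radenic: start from *buyamurfut.
  rule 1 (vowel merger): buyamurfut → buyomurfut
  rule 2: no change — buyomurfut
  rule 3 (unconditioned shift): buyomurfut → buyomurfus
  rule 4 (unconditioned shift): buyomurfus → buyomurhus
  ⇒ Radenic buyomurhus
The other candidates each miss or misapply at least one Radenic change.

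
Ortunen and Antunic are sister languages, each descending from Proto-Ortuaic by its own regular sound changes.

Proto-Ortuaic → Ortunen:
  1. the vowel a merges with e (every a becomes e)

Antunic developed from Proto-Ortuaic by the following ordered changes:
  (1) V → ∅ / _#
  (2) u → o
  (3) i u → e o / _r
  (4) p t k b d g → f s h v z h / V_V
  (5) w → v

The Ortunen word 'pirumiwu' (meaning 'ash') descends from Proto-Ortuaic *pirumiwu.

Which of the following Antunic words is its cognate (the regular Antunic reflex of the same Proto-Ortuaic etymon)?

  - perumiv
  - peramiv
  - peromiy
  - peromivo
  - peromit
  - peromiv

Antunic: *pirumiwu > pirumiw > piromiw > peromiw > peromiv  (by apocope, vowel merger, pre-rhotic lowering, unconditioned shift)
Among the options, 'peromiv' alone shows every Antunic change applied in order.

peromiv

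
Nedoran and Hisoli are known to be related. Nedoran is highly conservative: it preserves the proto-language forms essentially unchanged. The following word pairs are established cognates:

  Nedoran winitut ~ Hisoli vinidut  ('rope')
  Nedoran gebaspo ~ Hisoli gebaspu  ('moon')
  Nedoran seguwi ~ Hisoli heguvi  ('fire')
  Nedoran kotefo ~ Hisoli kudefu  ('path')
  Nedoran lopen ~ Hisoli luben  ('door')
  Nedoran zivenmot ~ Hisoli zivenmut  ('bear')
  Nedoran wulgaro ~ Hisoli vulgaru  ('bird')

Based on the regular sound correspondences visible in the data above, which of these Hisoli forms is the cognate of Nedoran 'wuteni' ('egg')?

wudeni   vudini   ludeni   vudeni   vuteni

vudeni

wulgaro ~ vulgaru — Nedoran w corresponds to Hisoli v word-initially before a back vowel.
kotefo ~ kudefu — Nedoran t corresponds to Hisoli d between vowels (before a front vowel).
Applying these to Nedoran 'wuteni':
  wuteni → vuteni   (w→v word-initially before a back vowel)
  vuteni → vudeni   (t→d between vowels (before a front vowel))
So the Hisoli cognate is 'vudeni'.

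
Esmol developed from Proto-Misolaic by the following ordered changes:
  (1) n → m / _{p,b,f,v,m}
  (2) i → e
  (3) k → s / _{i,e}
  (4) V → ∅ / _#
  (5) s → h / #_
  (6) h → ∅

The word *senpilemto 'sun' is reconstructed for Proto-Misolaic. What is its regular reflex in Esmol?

Esmol: *senpilemto
  senpilemto → sempilemto   [nasal place assimilation]
  sempilemto → sempelemto   [vowel merger]
  sempelemto (rule 3 does not apply)
  sempelemto → sempelemt   [apocope]
  sempelemt → hempelemt   [debuccalisation]
  hempelemt → empelemt   [h-loss]
  giving Esmol empelemt.

empelemt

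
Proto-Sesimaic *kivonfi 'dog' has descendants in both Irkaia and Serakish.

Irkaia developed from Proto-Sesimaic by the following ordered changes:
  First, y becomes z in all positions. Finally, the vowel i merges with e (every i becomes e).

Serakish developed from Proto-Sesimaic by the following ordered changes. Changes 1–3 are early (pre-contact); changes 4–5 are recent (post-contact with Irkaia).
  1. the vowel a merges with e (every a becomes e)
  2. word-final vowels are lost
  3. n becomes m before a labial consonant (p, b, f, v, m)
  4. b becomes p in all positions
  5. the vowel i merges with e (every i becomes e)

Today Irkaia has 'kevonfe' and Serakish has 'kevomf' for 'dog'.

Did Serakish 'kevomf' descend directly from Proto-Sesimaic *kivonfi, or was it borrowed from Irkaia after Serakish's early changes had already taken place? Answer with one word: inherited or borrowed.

inherited

If inherited, *kivonfi would pass through all of Serakish's changes:
Serakish: start from *kivonfi.
  rule 1: no change — kivonfi
  rule 2 (apocope): kivonfi → kivonf
  rule 3 (nasal place assimilation): kivonf → kivomf
  rule 4: no change — kivomf
  rule 5 (vowel merger): kivomf → kevomf
  ⇒ Serakish kevomf
If borrowed from Irkaia 'kevonfe' after the early changes, it would undergo only the recent ones:
  rule 4 (unconditioned shift): no change (kevonfe)
  rule 5 (vowel merger): no change (kevonfe)
  ⇒ as a loan: kevonfe
Serakish 'kevomf' matches the inherited outcome exactly, so it is an inherited cognate, not a loan.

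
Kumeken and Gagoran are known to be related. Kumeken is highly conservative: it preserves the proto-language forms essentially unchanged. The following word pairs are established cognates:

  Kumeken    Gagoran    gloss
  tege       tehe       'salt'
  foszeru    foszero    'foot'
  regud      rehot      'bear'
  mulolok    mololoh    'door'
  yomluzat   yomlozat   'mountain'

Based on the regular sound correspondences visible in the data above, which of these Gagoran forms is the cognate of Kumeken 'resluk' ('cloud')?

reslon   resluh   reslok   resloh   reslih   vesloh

regud ~ rehot, mulolok ~ mololoh — Kumeken u corresponds to Gagoran o after a consonant, before a consonant other than r, m, n, p, b, f, v.
mulolok ~ mololoh — Kumeken k corresponds to Gagoran h word-finally.
Applying these to Kumeken 'resluk':
  resluk → reslok   (u→o after a consonant, before a consonant other than r, m, n, p, b, f, v)
  reslok → resloh   (k→h word-finally)
So the Gagoran cognate is 'resloh'.

resloh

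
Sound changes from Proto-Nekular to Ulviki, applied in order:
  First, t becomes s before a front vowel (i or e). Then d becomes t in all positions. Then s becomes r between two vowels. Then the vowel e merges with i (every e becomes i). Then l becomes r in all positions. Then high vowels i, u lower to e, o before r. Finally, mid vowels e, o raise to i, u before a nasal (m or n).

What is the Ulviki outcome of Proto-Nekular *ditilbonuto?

tererbunuto

Ulviki: *ditilbonuto > disilbonuto > tisilbonuto > tirilbonuto > tirirbonuto > tererbonuto > tererbunuto  (by palatalisation, unconditioned shift, rhotacism, unconditioned shift, pre-rhotic lowering, pre-nasal raising)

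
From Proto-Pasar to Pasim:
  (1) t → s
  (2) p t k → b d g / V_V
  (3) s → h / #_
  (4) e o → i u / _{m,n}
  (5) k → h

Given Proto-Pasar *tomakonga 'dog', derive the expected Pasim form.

humagunga

Pasim: start from *tomakonga.
  rule 1 (unconditioned shift): tomakonga → somakonga
  rule 2 (intervocalic voicing): somakonga → somagonga
  rule 3 (debuccalisation): somagonga → homagonga
  rule 4 (pre-nasal raising): homagonga → humagunga
  rule 5: no change — humagunga
  ⇒ Pasim humagunga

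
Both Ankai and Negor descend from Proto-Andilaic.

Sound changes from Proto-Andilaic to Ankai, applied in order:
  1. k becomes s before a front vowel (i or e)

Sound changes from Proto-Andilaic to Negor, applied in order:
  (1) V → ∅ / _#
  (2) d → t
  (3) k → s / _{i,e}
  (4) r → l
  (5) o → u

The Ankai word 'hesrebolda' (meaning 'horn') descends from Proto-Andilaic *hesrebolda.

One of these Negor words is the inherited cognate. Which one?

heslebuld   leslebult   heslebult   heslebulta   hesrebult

Negor: *hesrebolda > hesrebold > hesrebolt > heslebolt > heslebult  (by apocope, unconditioned shift, unconditioned shift, vowel merger)
The other candidates each miss or misapply at least one Negor change.

heslebult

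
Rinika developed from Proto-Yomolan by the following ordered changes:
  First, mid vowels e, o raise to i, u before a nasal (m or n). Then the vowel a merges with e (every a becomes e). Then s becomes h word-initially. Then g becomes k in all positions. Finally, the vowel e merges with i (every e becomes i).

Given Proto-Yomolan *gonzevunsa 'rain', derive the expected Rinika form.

kunzivunsi

Rinika: start from *gonzevunsa.
  rule 1 (pre-nasal raising): gonzevunsa → gunzevunsa
  rule 2 (vowel merger): gunzevunsa → gunzevunse
  rule 3: no change — gunzevunse
  rule 4 (unconditioned shift): gunzevunse → kunzevunse
  rule 5 (vowel merger): kunzevunse → kunzivunsi
  ⇒ Rinika kunzivunsi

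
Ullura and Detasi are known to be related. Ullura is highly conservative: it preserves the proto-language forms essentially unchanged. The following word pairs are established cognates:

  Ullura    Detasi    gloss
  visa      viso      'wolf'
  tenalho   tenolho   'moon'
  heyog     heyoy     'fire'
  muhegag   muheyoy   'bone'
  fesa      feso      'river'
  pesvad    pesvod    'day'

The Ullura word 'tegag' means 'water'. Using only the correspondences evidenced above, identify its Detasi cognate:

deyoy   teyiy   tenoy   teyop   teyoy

muhegag ~ muheyoy — Ullura g corresponds to Detasi y between vowels (before a back vowel).
tenalho ~ tenolho, muhegag ~ muheyoy — Ullura a corresponds to Detasi o after a consonant, before a consonant other than r, m, n, p, b, f, v.
heyog ~ heyoy, muhegag ~ muheyoy — Ullura g corresponds to Detasi y word-finally.
Applying these to Ullura 'tegag':
  tegag → teyag   (g→y between vowels (before a back vowel))
  teyag → teyog   (a→o after a consonant, before a consonant other than r, m, n, p, b, f, v)
  teyog → teyoy   (g→y word-finally)
So the Detasi cognate is 'teyoy'.

teyoy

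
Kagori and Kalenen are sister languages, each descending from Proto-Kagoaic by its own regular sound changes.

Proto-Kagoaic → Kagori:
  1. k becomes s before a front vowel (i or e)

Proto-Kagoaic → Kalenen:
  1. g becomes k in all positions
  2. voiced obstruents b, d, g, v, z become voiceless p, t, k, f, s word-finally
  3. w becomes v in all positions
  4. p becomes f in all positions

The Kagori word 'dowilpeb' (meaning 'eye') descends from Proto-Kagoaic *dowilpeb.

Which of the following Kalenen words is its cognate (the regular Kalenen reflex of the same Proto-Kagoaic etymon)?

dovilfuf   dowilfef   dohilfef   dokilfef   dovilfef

Kalenen: *dowilpeb
  dowilpeb (rule 1 does not apply)
  dowilpeb → dowilpep   [final devoicing]
  dowilpep → dovilpep   [unconditioned shift]
  dovilpep → dovilfef   [unconditioned shift]
  giving Kalenen dovilfef.
Among the options, 'dovilfef' alone shows every Kalenen change applied in order.

dovilfef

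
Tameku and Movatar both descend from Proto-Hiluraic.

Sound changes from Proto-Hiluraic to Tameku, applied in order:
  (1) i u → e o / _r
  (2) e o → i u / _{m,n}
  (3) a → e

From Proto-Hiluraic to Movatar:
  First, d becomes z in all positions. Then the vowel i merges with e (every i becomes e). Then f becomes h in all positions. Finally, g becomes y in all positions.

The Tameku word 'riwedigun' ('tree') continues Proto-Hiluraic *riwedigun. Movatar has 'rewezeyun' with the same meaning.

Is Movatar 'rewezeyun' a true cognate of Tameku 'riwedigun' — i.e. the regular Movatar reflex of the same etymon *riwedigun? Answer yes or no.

yes

Derive the expected Movatar reflex of *riwedigun:
Movatar: *riwedigun
  riwedigun → riwezigun   [unconditioned shift]
  riwezigun → rewezegun   [vowel merger]
  rewezegun (rule 3 does not apply)
  rewezegun → rewezeyun   [unconditioned shift]
  giving Movatar rewezeyun.
Movatar 'rewezeyun' matches the regular reflex exactly, so the pair is cognate.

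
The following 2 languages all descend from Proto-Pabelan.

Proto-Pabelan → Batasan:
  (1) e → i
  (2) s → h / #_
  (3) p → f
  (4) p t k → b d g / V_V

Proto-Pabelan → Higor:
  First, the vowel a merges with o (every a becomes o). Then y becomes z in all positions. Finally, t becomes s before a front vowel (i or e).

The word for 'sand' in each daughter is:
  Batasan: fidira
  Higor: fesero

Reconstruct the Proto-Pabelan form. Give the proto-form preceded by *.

*fetera

Position 3: Batasan has d, Higor has s. Taking the neighbouring segments as reconstructed: Batasan d could go back to *t or *d; Higor s could go back to *t or *s — the one source consistent with every daughter is *t.
Position 2: Batasan has i, Higor has e. Higor preserves e here (none of its changes turn any other segment into e), so the proto-segment is *e.
Continuing position by position gives *fetera; check it forward:
Batasan: start from *fetera.
  rule 1 (vowel merger): fetera → fitira
  rule 2: no change — fitira
  rule 3: no change — fitira
  rule 4 (intervocalic voicing): fitira → fidira
  ⇒ Batasan fidira
Higor: *fetera > fetero > fesero  (by vowel merger, palatalisation)
No other proto-form is consistent with every reflex, so the reconstruction is *fetera.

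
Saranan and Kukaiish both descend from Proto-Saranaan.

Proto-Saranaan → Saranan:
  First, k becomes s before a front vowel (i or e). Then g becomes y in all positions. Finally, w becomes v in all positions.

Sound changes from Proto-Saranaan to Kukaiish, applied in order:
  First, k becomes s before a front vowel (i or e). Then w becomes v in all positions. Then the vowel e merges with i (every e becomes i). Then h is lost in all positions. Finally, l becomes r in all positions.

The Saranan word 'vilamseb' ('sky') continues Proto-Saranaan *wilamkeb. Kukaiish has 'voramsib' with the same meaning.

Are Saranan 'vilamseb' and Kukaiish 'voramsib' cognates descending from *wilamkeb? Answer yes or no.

Derive the expected Kukaiish reflex of *wilamkeb:
Kukaiish: start from *wilamkeb.
  rule 1 (palatalisation): wilamkeb → wilamseb
  rule 2 (unconditioned shift): wilamseb → vilamseb
  rule 3 (vowel merger): vilamseb → vilamsib
  rule 4: no change — vilamsib
  rule 5 (unconditioned shift): vilamsib → viramsib
  ⇒ Kukaiish viramsib
The regular Kukaiish reflex would be 'viramsib', but the attested form is 'voramsib'. The correspondence is irregular, so they are not cognates (the Kukaiish form has a different source).

no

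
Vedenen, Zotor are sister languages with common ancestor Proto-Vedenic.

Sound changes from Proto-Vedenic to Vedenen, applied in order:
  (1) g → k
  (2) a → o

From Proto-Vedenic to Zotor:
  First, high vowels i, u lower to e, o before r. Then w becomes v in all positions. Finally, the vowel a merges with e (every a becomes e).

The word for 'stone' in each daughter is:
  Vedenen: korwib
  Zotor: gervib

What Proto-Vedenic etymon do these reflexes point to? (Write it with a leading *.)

*garwib

Position 2: Vedenen has o, Zotor has e. Taking the neighbouring segments as reconstructed: Vedenen o could go back to *a or *o; Zotor e could go back to *a or *e or *i — the one source consistent with every daughter is *a.
Position 1: Vedenen has k, Zotor has g. Zotor preserves g here (none of its changes turn any other segment into g), so the proto-segment is *g.
Position 4: Vedenen has w, Zotor has v. Vedenen preserves w here (none of its changes turn any other segment into w), so the proto-segment is *w.
This points to *garwib. Verify forward in each daughter:
Vedenen: start from *garwib.
  rule 1 (unconditioned shift): garwib → karwib
  rule 2 (vowel merger): karwib → korwib
  ⇒ Vedenen korwib
Zotor: start from *garwib.
  rule 1: no change — garwib
  rule 2 (unconditioned shift): garwib → garvib
  rule 3 (vowel merger): garvib → gervib
  ⇒ Zotor gervib
No other proto-form is consistent with every reflex, so the reconstruction is *garwib.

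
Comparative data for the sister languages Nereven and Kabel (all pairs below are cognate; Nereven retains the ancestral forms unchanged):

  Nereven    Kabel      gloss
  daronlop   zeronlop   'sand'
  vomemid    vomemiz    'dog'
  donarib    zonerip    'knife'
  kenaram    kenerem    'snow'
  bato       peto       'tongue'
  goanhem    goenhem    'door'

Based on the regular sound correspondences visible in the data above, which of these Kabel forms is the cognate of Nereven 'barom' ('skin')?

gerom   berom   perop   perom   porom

perom

bato ~ peto — Nereven b corresponds to Kabel p word-initially before a back vowel.
daronlop ~ zeronlop, donarib ~ zonerip — Nereven a corresponds to Kabel e after a consonant, before r.
Applying these to Nereven 'barom':
  barom → parom   (b→p word-initially before a back vowel)
  parom → perom   (a→e after a consonant, before r)
So the Kabel cognate is 'perom'.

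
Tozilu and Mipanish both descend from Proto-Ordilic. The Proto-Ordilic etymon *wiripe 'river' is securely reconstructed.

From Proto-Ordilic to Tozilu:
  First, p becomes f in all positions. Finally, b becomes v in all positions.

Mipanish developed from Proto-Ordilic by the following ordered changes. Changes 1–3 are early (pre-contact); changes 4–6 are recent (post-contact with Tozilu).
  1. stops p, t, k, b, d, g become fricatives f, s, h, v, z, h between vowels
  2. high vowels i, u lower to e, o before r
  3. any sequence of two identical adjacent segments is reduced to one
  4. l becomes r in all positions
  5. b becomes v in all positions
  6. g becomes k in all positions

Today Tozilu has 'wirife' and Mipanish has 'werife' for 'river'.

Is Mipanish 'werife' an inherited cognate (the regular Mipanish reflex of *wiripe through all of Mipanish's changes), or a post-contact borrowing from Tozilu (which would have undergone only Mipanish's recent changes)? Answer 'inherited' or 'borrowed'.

inherited

If inherited, *wiripe would pass through all of Mipanish's changes:
Mipanish: *wiripe
  wiripe → wirife   [intervocalic lenition]
  wirife → werife   [pre-rhotic lowering]
  werife (rule 3 does not apply)
  werife (rule 4 does not apply)
  werife (rule 5 does not apply)
  werife (rule 6 does not apply)
  giving Mipanish werife.
If borrowed from Tozilu 'wirife' after the early changes, it would undergo only the recent ones:
  rule 4 (unconditioned shift): no change (wirife)
  rule 5 (unconditioned shift): no change (wirife)
  rule 6 (unconditioned shift): no change (wirife)
  ⇒ as a loan: wirife
Mipanish 'werife' matches the inherited outcome exactly, so it is an inherited cognate, not a loan.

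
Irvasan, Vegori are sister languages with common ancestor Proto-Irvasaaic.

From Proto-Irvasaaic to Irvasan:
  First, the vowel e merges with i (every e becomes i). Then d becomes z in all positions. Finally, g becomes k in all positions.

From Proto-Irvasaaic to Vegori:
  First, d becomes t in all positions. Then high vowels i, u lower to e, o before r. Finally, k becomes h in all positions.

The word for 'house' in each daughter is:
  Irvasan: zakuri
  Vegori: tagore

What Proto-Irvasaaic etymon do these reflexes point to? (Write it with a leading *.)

*dagure

Position 4: Irvasan has u, Vegori has o. Irvasan preserves u here (none of its changes turn any other segment into u), so the proto-segment is *u.
Position 3: Irvasan has k, Vegori has g. Vegori preserves g here (none of its changes turn any other segment into g), so the proto-segment is *g.
This points to *dagure. Verify forward in each daughter:
Irvasan: start from *dagure.
  rule 1 (vowel merger): dagure → daguri
  rule 2 (unconditioned shift): daguri → zaguri
  rule 3 (unconditioned shift): zaguri → zakuri
  ⇒ Irvasan zakuri
Vegori: start from *dagure.
  rule 1 (unconditioned shift): dagure → tagure
  rule 2 (pre-rhotic lowering): tagure → tagore
  rule 3: no change — tagore
  ⇒ Vegori tagore
No other proto-form is consistent with every reflex, so the reconstruction is *dagure.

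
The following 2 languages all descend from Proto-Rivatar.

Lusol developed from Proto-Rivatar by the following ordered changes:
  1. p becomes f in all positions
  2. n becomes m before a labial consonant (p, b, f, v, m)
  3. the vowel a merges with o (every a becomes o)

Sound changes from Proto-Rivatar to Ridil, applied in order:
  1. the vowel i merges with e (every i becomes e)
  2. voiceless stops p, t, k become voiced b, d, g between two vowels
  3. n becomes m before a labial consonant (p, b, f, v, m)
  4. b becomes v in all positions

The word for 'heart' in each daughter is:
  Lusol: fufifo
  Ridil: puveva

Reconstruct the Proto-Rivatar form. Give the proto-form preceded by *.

*pupipa

Position 4: Lusol has i, Ridil has e. Lusol preserves i here (none of its changes turn any other segment into i), so the proto-segment is *i.
Position 3: Lusol has f, Ridil has v. Taking the neighbouring segments as reconstructed: Lusol f could go back to *p or *f; Ridil v could go back to *p or *b or *v — the one source consistent with every daughter is *p.
Position 1: Lusol has f, Ridil has p. Ridil preserves p here (none of its changes turn any other segment into p), so the proto-segment is *p.
This points to *pupipa. Verify forward in each daughter:
Lusol: *pupipa
  pupipa → fufifa   [unconditioned shift]
  fufifa (rule 2 does not apply)
  fufifa → fufifo   [vowel merger]
  giving Lusol fufifo.
Ridil: *pupipa > pupepa > pubeba > puveva  (by vowel merger, intervocalic voicing, unconditioned shift)
*pupipa is the unique common source.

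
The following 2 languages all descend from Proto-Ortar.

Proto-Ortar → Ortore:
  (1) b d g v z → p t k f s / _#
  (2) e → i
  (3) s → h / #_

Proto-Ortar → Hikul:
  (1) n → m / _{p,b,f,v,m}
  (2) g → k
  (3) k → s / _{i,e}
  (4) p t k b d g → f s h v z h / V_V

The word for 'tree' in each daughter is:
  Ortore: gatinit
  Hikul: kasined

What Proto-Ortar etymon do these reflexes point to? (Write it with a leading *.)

*gatined

Position 1: Ortore has g, Hikul has k. Ortore preserves g here (none of its changes turn any other segment into g), so the proto-segment is *g.
Position 7: Ortore has t, Hikul has d. Hikul preserves d here (none of its changes turn any other segment into d), so the proto-segment is *d.
Position 3: Ortore has t, Hikul has s. Taking the neighbouring segments as reconstructed: Ortore t can only go back to *t; Hikul s could go back to *t or *k or *g or *s — the one source consistent with every daughter is *t.
Continuing position by position gives *gatined; check it forward:
Ortore: *gatined
  gatined → gatinet   [final devoicing]
  gatinet → gatinit   [vowel merger]
  gatinit (rule 3 does not apply)
  giving Ortore gatinit.
Hikul: *gatined
  gatined (rule 1 does not apply)
  gatined → katined   [unconditioned shift]
  katined (rule 3 does not apply)
  katined → kasined   [intervocalic lenition]
  giving Hikul kasined.
Only *gatined yields all of Ortore gatinit, Hikul kasined.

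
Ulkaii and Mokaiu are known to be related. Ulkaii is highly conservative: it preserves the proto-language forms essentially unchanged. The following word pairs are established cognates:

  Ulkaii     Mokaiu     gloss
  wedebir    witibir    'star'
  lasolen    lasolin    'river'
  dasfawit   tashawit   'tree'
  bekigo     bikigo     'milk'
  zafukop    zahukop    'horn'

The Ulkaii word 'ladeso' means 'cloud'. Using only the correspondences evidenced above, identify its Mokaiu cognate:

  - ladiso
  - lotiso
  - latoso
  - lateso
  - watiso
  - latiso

wedebir ~ witibir — Ulkaii d corresponds to Mokaiu t between vowels (before a front vowel).
wedebir ~ witibir, bekigo ~ bikigo — Ulkaii e corresponds to Mokaiu i after a consonant, before a consonant other than r, m, n, p, b, f, v.
Applying these to Ulkaii 'ladeso':
  ladeso → lateso   (d→t between vowels (before a front vowel))
  lateso → latiso   (e→i after a consonant, before a consonant other than r, m, n, p, b, f, v)
So the Mokaiu cognate is 'latiso'.

latiso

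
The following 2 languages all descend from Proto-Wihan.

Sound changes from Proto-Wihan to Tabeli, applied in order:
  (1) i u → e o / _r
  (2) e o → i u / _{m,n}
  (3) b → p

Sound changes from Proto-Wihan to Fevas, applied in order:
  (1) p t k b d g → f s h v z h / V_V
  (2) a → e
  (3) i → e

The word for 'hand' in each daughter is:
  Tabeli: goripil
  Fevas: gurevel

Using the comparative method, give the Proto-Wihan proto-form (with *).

Position 5: Tabeli has p, Fevas has v. Taking the neighbouring segments as reconstructed: Tabeli p could go back to *p or *b; Fevas v could go back to *b or *v — the one source consistent with every daughter is *b.
Position 2: Tabeli has o, Fevas has u. Fevas preserves u here (none of its changes turn any other segment into u), so the proto-segment is *u.
Verify the candidate proto-form against each daughter:
Tabeli: *guribil > goribil > goripil  (by pre-rhotic lowering, unconditioned shift)
Fevas: start from *guribil.
  rule 1 (intervocalic lenition): guribil → gurivil
  rule 2: no change — gurivil
  rule 3 (vowel merger): gurivil → gurevel
  ⇒ Fevas gurevel
Only *guribil yields all of Tabeli goripil, Fevas gurevel.

*guribil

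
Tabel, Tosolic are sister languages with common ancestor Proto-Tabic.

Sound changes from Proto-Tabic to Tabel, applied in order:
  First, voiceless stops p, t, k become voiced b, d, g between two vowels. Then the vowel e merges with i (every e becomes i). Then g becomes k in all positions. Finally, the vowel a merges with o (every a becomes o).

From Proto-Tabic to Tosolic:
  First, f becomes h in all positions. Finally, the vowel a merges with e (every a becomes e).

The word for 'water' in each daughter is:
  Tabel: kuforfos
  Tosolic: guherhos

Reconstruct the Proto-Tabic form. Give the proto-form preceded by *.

*gufarfos

Position 3: Tabel has f, Tosolic has h. Tabel preserves f here (none of its changes turn any other segment into f), so the proto-segment is *f.
Position 6: Tabel has f, Tosolic has h. Tabel preserves f here (none of its changes turn any other segment into f), so the proto-segment is *f.
Position 1: Tabel has k, Tosolic has g. Tosolic preserves g here (none of its changes turn any other segment into g), so the proto-segment is *g.
This points to *gufarfos. Verify forward in each daughter:
Tabel: *gufarfos
  gufarfos (rule 1 does not apply)
  gufarfos (rule 2 does not apply)
  gufarfos → kufarfos   [unconditioned shift]
  kufarfos → kuforfos   [vowel merger]
  giving Tabel kuforfos.
Tosolic: *gufarfos > guharhos > guherhos  (by unconditioned shift, vowel merger)
*gufarfos is the unique common source.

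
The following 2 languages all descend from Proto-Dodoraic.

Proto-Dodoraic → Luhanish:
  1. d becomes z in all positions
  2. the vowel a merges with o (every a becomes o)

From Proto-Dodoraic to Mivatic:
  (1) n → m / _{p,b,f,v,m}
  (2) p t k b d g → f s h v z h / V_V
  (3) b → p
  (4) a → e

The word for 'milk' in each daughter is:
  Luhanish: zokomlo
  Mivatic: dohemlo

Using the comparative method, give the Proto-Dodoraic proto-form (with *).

*dokamlo

Position 3: Luhanish has k, Mivatic has h. Luhanish preserves k here (none of its changes turn any other segment into k), so the proto-segment is *k.
Position 4: Luhanish has o, Mivatic has e. Taking the neighbouring segments as reconstructed: Luhanish o could go back to *a or *o; Mivatic e could go back to *a or *e — the one source consistent with every daughter is *a.
Position 1: Luhanish has z, Mivatic has d. Mivatic preserves d here (none of its changes turn any other segment into d), so the proto-segment is *d.
Verify the candidate proto-form against each daughter:
Luhanish: *dokamlo
  dokamlo → zokamlo   [unconditioned shift]
  zokamlo → zokomlo   [vowel merger]
  giving Luhanish zokomlo.
Mivatic: start from *dokamlo.
  rule 1: no change — dokamlo
  rule 2 (intervocalic lenition): dokamlo → dohamlo
  rule 3: no change — dohamlo
  rule 4 (vowel merger): dohamlo → dohemlo
  ⇒ Mivatic dohemlo
No other proto-form is consistent with every reflex, so the reconstruction is *dokamlo.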